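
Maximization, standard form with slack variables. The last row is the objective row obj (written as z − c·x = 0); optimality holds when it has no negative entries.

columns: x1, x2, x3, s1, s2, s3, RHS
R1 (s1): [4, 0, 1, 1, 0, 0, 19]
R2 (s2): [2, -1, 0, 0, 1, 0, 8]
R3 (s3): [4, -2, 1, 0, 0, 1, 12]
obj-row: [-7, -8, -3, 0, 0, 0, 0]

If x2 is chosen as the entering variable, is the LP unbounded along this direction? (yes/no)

yes

Every constraint-row entry in column x2 is ≤ 0, so increasing x2 is unbounded.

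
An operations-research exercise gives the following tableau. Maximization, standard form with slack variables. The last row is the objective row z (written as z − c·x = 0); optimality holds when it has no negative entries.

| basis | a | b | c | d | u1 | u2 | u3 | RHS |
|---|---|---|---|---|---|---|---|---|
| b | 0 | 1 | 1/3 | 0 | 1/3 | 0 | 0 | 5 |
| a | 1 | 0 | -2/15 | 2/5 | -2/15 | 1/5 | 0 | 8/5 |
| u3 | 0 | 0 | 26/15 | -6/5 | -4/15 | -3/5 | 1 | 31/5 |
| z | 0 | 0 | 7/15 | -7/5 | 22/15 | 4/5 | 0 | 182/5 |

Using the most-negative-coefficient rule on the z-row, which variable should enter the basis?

d

Negative z-row entries: d: -7/5.
The most negative is -7/5 in column d, so d enters.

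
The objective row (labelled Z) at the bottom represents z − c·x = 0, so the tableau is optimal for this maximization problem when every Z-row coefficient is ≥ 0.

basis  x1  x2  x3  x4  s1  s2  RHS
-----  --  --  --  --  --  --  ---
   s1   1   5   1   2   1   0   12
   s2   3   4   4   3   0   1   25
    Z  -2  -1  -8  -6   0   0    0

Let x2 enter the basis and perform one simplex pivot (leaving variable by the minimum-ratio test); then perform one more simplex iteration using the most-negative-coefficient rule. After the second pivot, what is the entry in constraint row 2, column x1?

11/16

Ratio test on column x2 — row 1: 12/5 = 12/5; row 2: 25/4 = 25/4. Minimum is 12/5 at row 1 (s1 leaves); pivot element 5.
Divide row 1 by 5; eliminate column x2 from the other rows.
Second iteration: most negative Z-row entry is -39/5 in column x3, so x3 enters.
Ratio test on column x3 — row 1: (12/5)/(1/5) = 12; row 2: (77/5)/(16/5) = 77/16. Minimum is 77/16 at row 2 (s2 leaves); pivot element 16/5.
Divide row 2 by 16/5; eliminate column x3 from the other rows.
After both pivots, the entry at constraint row 2, column x1 is 11/16.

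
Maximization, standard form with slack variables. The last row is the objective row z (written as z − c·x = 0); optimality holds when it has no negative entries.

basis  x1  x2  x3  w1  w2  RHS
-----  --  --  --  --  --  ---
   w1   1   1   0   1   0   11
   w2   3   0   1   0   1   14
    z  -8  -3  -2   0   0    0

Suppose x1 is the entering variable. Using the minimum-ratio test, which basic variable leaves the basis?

w2

Column x1 entries and ratios — w1: 11/1 = 11; w2: 14/3 = 14/3.
Smallest ratio is 14/3 in the row of w2, so w2 leaves.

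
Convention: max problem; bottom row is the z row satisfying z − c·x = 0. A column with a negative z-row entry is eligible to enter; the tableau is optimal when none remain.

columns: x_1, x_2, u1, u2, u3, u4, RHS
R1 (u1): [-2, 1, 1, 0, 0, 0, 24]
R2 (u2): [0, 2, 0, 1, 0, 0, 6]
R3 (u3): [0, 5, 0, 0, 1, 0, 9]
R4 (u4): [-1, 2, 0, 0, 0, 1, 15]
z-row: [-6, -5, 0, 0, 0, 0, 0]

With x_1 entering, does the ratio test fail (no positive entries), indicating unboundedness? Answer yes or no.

yes

Every constraint-row entry in column x_1 is ≤ 0, so increasing x_1 is unbounded.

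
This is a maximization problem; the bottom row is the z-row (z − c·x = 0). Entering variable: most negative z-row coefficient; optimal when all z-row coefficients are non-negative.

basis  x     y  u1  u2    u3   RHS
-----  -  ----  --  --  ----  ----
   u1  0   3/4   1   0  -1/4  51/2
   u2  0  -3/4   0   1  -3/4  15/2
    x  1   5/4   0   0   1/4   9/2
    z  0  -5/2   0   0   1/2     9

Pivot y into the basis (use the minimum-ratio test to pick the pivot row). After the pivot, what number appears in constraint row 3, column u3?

Ratio test on column y — row 1: (51/2)/(3/4) = 34; row 2: entry -3/4 ≤ 0; row 3: (9/2)/(5/4) = 18/5. Minimum is 18/5 at row 3 (x leaves); pivot element 5/4.
Divide row 3 by 5/4; eliminate column y from the other rows.
In the new row 3, the u3 entry is the old entry divided by the pivot: (1/4)/(5/4) = 1/5.

1/5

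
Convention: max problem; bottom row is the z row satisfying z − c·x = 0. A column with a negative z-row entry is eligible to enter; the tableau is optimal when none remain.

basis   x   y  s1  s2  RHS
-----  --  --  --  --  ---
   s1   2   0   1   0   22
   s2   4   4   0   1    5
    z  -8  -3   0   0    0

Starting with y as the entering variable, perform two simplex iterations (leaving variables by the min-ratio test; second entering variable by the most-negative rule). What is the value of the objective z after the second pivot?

Ratio test on column y — row 1: entry 0 ≤ 0; row 2: 5/4 = 5/4. Minimum is 5/4 at row 2 (s2 leaves); pivot element 4.
Pivot on row 2; the z-row RHS becomes 0 − (-3)·(5/4) = 15/4.
Next entering variable (most negative z-row entry -5): x.
Ratio test on column x — row 1: 22/2 = 11; row 2: (5/4)/1 = 5/4. Minimum is 5/4 at row 2 (y leaves); pivot element 1.
After the second pivot the z-row RHS is 15/4 − (-5)·(5/4) = 10.

10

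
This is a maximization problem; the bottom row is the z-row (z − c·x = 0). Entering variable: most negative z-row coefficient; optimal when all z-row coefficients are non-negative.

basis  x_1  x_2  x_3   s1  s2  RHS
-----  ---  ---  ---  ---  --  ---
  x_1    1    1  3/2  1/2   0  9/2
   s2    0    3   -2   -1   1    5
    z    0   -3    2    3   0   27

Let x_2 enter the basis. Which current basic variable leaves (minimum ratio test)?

s2

Column x_2 entries and ratios — x_1: (9/2)/1 = 9/2; s2: 5/3 = 5/3.
Smallest ratio is 5/3 in the row of s2, so s2 leaves.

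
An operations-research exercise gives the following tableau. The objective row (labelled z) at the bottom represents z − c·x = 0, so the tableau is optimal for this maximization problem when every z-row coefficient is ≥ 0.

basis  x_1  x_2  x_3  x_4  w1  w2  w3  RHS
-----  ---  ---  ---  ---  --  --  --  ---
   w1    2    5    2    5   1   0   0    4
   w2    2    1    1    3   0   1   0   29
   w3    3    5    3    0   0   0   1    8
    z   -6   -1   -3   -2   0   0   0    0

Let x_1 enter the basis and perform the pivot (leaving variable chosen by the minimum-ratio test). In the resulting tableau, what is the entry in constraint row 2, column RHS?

Ratio test on column x_1 — row 1: 4/2 = 2; row 2: 29/2 = 29/2; row 3: 8/3 = 8/3. Minimum is 2 at row 1 (w1 leaves); pivot element 2.
Divide row 1 by 2; eliminate column x_1 from the other rows.
Row 2 update in column RHS: 29 − 2·2 = 25.

25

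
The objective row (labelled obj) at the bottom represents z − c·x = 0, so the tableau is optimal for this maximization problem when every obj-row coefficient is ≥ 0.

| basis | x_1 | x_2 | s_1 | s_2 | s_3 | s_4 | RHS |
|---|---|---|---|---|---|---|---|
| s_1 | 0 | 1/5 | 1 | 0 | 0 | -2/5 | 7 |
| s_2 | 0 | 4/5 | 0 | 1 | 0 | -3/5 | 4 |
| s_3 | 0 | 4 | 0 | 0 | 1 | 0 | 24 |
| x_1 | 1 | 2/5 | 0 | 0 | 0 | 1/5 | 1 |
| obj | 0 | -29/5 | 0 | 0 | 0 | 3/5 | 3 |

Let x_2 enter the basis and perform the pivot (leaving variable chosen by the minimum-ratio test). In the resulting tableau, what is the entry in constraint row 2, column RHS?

Ratio test on column x_2 — row 1: 7/(1/5) = 35; row 2: 4/(4/5) = 5; row 3: 24/4 = 6; row 4: 1/(2/5) = 5/2. Minimum is 5/2 at row 4 (x_1 leaves); pivot element 2/5.
Divide row 4 by 2/5; eliminate column x_2 from the other rows.
Row 2 update in column RHS: 4 − (4/5)·(5/2) = 2.

2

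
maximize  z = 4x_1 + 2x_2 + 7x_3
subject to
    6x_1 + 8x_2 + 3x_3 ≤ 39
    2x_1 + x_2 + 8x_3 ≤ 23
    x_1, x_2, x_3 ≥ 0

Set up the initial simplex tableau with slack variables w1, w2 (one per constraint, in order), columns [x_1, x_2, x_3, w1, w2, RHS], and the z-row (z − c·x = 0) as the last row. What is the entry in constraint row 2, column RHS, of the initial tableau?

23

The RHS of constraint 2 is b_2 = 23.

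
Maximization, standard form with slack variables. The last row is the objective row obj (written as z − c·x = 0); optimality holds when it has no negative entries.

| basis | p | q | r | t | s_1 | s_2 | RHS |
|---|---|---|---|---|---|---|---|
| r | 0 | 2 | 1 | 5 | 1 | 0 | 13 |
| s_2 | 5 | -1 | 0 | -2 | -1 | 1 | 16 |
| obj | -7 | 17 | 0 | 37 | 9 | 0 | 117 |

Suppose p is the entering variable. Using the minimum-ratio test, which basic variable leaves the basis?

Column p entries and ratios — r: 0 ≤ 0, skip; s_2: 16/5 = 16/5.
Smallest ratio is 16/5 in the row of s_2, so s_2 leaves.

s_2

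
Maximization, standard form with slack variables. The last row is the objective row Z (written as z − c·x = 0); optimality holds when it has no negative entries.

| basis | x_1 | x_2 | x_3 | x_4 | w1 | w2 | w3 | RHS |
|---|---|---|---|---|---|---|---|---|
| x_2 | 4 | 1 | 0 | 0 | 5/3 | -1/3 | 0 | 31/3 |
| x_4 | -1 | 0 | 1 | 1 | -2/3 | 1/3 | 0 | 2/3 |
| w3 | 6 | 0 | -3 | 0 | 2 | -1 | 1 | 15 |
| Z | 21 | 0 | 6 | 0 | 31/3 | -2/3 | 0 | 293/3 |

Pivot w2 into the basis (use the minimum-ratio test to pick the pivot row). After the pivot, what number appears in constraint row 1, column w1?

Ratio test on column w2 — row 1: entry -1/3 ≤ 0; row 2: (2/3)/(1/3) = 2; row 3: entry -1 ≤ 0. Minimum is 2 at row 2 (x_4 leaves); pivot element 1/3.
Divide row 2 by 1/3; eliminate column w2 from the other rows.
Row 1 update in column w1: 5/3 − (-1/3)·(-2) = 1.

1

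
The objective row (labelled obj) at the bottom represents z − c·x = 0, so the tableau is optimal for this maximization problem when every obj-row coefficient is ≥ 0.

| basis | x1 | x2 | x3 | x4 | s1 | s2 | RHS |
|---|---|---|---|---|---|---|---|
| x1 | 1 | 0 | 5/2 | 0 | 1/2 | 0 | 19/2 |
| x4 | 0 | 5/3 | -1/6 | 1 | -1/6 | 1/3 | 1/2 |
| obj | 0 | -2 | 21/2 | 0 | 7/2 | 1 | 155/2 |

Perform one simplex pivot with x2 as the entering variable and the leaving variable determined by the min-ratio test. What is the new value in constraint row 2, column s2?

Ratio test on column x2 — row 1: entry 0 ≤ 0; row 2: (1/2)/(5/3) = 3/10. Minimum is 3/10 at row 2 (x4 leaves); pivot element 5/3.
Divide row 2 by 5/3; eliminate column x2 from the other rows.
In the new row 2, the s2 entry is the old entry divided by the pivot: (1/3)/(5/3) = 1/5.

1/5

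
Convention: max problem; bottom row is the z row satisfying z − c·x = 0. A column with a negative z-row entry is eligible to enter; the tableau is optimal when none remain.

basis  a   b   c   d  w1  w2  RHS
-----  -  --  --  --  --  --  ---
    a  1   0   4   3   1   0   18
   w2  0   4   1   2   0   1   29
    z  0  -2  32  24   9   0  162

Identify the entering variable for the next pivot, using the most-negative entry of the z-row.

Negative z-row entries: b: -2.
The most negative is -2 in column b, so b enters.

b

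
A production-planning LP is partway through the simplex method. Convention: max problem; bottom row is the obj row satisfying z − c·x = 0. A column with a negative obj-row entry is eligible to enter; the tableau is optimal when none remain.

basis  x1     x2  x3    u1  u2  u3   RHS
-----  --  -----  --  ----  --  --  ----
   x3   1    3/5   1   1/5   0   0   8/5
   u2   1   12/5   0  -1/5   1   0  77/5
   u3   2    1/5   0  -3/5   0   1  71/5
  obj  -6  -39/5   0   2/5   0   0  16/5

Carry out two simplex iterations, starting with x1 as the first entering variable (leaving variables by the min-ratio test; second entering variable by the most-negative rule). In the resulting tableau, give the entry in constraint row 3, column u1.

-2/3

Ratio test on column x1 — row 1: (8/5)/1 = 8/5; row 2: (77/5)/1 = 77/5; row 3: (71/5)/2 = 71/10. Minimum is 8/5 at row 1 (x3 leaves); pivot element 1.
Divide row 1 by 1; eliminate column x1 from the other rows.
Second iteration: most negative obj-row entry is -21/5 in column x2, so x2 enters.
Ratio test on column x2 — row 1: (8/5)/(3/5) = 8/3; row 2: (69/5)/(9/5) = 23/3; row 3: entry -1 ≤ 0. Minimum is 8/3 at row 1 (x1 leaves); pivot element 3/5.
Divide row 1 by 3/5; eliminate column x2 from the other rows.
After both pivots, the entry at constraint row 3, column u1 is -2/3.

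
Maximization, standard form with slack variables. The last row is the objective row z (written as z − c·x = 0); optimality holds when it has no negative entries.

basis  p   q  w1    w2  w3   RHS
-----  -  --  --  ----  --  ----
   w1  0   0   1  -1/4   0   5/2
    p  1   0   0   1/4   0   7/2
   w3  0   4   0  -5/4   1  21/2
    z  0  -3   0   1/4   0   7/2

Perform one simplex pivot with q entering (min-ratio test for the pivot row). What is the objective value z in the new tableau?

Ratio test on column q — row 1: entry 0 ≤ 0; row 2: entry 0 ≤ 0; row 3: (21/2)/4 = 21/8. Minimum is 21/8 at row 3 (w3 leaves); pivot element 4.
Pivot on row 3; the z-row RHS becomes 7/2 − (-3)·(21/8) = 91/8.

91/8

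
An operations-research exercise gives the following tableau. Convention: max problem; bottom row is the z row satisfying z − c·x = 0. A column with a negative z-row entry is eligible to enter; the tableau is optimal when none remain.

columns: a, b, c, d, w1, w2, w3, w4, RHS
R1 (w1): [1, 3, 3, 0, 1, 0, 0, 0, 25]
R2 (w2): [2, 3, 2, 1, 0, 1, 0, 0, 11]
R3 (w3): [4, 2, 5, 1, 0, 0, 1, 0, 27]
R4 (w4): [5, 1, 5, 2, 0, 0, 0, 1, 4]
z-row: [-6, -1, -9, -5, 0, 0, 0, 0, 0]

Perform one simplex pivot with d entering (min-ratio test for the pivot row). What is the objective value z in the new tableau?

10

Ratio test on column d — row 1: entry 0 ≤ 0; row 2: 11/1 = 11; row 3: 27/1 = 27; row 4: 4/2 = 2. Minimum is 2 at row 4 (w4 leaves); pivot element 2.
Pivot on row 4; the z-row RHS becomes 0 − (-5)·2 = 10.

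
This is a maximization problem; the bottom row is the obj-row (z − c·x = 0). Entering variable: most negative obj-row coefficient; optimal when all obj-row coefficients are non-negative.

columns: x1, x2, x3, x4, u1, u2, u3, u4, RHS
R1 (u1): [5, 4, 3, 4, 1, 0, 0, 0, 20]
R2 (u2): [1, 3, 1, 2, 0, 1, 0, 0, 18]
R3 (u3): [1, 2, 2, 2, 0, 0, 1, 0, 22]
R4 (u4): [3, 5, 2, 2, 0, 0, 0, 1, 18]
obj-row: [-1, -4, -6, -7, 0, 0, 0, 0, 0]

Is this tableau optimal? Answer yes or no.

The obj-row has a negative entry -7 in column x4, so it is not optimal.

no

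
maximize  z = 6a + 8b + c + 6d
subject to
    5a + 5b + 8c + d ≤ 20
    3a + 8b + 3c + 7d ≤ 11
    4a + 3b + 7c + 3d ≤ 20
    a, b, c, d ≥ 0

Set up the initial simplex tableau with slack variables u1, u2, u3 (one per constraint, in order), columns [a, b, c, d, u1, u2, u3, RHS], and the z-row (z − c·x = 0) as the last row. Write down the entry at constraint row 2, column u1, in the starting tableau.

Slack u1 belongs to constraint 1; its column is the unit vector e_1, so the entry in row 2 is 0.

0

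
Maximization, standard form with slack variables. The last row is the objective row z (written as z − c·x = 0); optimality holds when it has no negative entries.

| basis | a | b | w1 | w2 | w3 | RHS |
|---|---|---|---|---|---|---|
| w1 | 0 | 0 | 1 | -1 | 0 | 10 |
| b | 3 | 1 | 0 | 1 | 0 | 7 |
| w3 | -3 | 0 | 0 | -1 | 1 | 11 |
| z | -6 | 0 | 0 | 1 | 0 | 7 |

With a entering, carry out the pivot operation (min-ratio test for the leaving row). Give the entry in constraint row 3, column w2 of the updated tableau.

Ratio test on column a — row 1: entry 0 ≤ 0; row 2: 7/3 = 7/3; row 3: entry -3 ≤ 0. Minimum is 7/3 at row 2 (b leaves); pivot element 3.
Divide row 2 by 3; eliminate column a from the other rows.
Row 3 update in column w2: -1 − (-3)·(1/3) = 0.

0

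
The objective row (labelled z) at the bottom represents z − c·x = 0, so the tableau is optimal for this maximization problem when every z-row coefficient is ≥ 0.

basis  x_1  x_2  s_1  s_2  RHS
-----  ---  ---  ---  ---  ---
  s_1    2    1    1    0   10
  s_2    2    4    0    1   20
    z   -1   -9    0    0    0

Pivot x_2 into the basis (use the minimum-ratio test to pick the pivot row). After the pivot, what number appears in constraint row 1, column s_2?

-1/4

Ratio test on column x_2 — row 1: 10/1 = 10; row 2: 20/4 = 5. Minimum is 5 at row 2 (s_2 leaves); pivot element 4.
Divide row 2 by 4; eliminate column x_2 from the other rows.
Row 1 update in column s_2: 0 − 1·(1/4) = -1/4.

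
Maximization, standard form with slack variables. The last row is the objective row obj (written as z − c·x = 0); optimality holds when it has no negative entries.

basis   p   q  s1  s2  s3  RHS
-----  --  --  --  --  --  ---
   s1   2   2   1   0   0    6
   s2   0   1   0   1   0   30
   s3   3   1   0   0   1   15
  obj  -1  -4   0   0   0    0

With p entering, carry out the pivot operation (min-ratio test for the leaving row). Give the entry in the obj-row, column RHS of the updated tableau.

Ratio test on column p — row 1: 6/2 = 3; row 2: entry 0 ≤ 0; row 3: 15/3 = 5. Minimum is 3 at row 1 (s1 leaves); pivot element 2.
Divide row 1 by 2; eliminate column p from the other rows.
obj-row update in column RHS: 0 − (-1)·3 = 3.

3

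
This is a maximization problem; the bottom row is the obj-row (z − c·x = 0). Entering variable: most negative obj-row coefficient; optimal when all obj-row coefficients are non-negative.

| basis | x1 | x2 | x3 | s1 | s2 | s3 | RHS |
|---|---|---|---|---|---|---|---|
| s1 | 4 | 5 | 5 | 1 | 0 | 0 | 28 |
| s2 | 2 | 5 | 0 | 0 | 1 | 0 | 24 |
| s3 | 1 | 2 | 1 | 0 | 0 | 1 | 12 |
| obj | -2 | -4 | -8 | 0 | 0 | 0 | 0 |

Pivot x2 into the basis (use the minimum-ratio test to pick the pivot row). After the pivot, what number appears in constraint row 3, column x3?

1

Ratio test on column x2 — row 1: 28/5 = 28/5; row 2: 24/5 = 24/5; row 3: 12/2 = 6. Minimum is 24/5 at row 2 (s2 leaves); pivot element 5.
Divide row 2 by 5; eliminate column x2 from the other rows.
Row 3 update in column x3: 1 − 2·0 = 1.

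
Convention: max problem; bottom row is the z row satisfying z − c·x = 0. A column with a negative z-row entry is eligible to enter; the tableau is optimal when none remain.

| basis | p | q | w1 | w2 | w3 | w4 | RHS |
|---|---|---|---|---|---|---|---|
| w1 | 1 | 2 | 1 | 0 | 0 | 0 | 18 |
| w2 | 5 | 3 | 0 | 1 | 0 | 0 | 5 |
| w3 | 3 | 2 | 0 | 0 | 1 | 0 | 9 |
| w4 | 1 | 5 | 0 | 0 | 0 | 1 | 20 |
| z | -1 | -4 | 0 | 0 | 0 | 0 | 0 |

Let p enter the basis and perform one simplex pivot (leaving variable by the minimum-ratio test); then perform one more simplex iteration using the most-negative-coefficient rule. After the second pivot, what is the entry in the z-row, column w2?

4/3

Ratio test on column p — row 1: 18/1 = 18; row 2: 5/5 = 1; row 3: 9/3 = 3; row 4: 20/1 = 20. Minimum is 1 at row 2 (w2 leaves); pivot element 5.
Divide row 2 by 5; eliminate column p from the other rows.
Second iteration: most negative z-row entry is -17/5 in column q, so q enters.
Ratio test on column q — row 1: 17/(7/5) = 85/7; row 2: 1/(3/5) = 5/3; row 3: 6/(1/5) = 30; row 4: 19/(22/5) = 95/22. Minimum is 5/3 at row 2 (p leaves); pivot element 3/5.
Divide row 2 by 3/5; eliminate column q from the other rows.
After both pivots, the entry at the z-row, column w2 is 4/3.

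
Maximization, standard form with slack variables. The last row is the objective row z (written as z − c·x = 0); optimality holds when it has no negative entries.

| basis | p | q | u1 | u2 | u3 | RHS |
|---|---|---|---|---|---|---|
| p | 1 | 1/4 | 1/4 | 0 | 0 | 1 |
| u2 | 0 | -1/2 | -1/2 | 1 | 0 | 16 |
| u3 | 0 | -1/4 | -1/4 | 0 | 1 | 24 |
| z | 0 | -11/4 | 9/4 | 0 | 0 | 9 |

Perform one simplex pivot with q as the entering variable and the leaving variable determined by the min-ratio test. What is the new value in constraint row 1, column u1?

Ratio test on column q — row 1: 1/(1/4) = 4; row 2: entry -1/2 ≤ 0; row 3: entry -1/4 ≤ 0. Minimum is 4 at row 1 (p leaves); pivot element 1/4.
Divide row 1 by 1/4; eliminate column q from the other rows.
In the new row 1, the u1 entry is the old entry divided by the pivot: (1/4)/(1/4) = 1.

1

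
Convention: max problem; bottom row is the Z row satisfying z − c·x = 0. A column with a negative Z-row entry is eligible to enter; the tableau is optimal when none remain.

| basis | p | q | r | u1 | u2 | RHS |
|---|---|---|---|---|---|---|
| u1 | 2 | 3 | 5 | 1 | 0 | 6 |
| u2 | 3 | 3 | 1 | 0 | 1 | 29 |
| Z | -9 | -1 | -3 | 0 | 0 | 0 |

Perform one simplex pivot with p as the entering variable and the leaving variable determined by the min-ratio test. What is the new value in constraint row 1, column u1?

Ratio test on column p — row 1: 6/2 = 3; row 2: 29/3 = 29/3. Minimum is 3 at row 1 (u1 leaves); pivot element 2.
Divide row 1 by 2; eliminate column p from the other rows.
In the new row 1, the u1 entry is the old entry divided by the pivot: 1/2 = 1/2.

1/2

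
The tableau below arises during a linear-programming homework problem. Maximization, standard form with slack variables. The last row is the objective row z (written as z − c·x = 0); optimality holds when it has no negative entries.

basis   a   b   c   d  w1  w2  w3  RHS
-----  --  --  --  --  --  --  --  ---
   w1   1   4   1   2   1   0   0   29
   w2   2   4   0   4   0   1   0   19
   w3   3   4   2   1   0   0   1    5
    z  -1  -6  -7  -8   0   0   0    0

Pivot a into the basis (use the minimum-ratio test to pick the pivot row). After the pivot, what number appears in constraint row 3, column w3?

Ratio test on column a — row 1: 29/1 = 29; row 2: 19/2 = 19/2; row 3: 5/3 = 5/3. Minimum is 5/3 at row 3 (w3 leaves); pivot element 3.
Divide row 3 by 3; eliminate column a from the other rows.
In the new row 3, the w3 entry is the old entry divided by the pivot: 1/3 = 1/3.

1/3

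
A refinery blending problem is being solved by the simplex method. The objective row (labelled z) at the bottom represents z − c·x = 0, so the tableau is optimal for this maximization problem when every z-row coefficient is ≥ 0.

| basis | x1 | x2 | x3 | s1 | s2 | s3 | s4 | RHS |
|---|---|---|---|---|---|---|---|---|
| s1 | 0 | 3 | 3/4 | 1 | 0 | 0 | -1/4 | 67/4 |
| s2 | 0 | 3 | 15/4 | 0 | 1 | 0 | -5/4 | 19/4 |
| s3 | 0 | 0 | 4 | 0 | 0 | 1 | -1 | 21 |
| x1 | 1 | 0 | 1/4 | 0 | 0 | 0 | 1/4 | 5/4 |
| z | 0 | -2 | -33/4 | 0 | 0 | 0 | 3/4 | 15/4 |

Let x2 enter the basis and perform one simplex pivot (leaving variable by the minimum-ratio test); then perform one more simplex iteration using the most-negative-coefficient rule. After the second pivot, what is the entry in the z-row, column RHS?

71/5

Ratio test on column x2 — row 1: (67/4)/3 = 67/12; row 2: (19/4)/3 = 19/12; row 3: entry 0 ≤ 0; row 4: entry 0 ≤ 0. Minimum is 19/12 at row 2 (s2 leaves); pivot element 3.
Divide row 2 by 3; eliminate column x2 from the other rows.
Second iteration: most negative z-row entry is -23/4 in column x3, so x3 enters.
Ratio test on column x3 — row 1: entry -3 ≤ 0; row 2: (19/12)/(5/4) = 19/15; row 3: 21/4 = 21/4; row 4: (5/4)/(1/4) = 5. Minimum is 19/15 at row 2 (x2 leaves); pivot element 5/4.
Divide row 2 by 5/4; eliminate column x3 from the other rows.
After both pivots, the entry at the z-row, column RHS is 71/5.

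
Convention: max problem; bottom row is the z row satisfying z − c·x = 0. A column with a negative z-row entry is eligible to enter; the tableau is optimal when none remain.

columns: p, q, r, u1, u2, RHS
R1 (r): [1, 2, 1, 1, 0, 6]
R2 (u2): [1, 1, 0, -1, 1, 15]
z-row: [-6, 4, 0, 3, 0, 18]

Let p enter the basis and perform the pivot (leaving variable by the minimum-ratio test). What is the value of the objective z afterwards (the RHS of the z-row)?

Ratio test on column p — row 1: 6/1 = 6; row 2: 15/1 = 15. Minimum is 6 at row 1 (r leaves); pivot element 1.
Pivot on row 1; the z-row RHS becomes 18 − (-6)·6 = 54.

54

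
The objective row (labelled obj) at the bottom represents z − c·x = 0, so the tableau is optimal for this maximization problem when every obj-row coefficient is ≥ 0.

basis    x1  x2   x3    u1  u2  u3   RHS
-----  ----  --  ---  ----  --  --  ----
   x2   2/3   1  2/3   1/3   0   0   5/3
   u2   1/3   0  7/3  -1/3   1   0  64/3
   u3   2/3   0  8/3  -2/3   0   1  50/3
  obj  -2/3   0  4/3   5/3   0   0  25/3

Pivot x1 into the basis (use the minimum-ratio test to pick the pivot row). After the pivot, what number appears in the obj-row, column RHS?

10

Ratio test on column x1 — row 1: (5/3)/(2/3) = 5/2; row 2: (64/3)/(1/3) = 64; row 3: (50/3)/(2/3) = 25. Minimum is 5/2 at row 1 (x2 leaves); pivot element 2/3.
Divide row 1 by 2/3; eliminate column x1 from the other rows.
obj-row update in column RHS: 25/3 − (-2/3)·(5/2) = 10.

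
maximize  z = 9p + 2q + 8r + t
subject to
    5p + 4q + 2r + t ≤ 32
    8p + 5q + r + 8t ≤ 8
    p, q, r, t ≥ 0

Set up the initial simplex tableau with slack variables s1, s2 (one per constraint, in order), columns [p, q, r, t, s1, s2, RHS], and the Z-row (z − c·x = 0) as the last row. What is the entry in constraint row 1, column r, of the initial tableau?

Constraint 1 has coefficient 2 on r.

2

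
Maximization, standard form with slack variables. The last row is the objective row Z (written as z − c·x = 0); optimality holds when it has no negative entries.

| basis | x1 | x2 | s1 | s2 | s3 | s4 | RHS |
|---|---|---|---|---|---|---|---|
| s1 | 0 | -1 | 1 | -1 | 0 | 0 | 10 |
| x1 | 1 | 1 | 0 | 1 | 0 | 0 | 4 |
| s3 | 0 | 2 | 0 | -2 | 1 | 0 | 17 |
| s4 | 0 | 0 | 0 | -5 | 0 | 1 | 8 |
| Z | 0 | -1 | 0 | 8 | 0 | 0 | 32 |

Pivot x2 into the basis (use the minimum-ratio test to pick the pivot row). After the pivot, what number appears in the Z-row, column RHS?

36

Ratio test on column x2 — row 1: entry -1 ≤ 0; row 2: 4/1 = 4; row 3: 17/2 = 17/2; row 4: entry 0 ≤ 0. Minimum is 4 at row 2 (x1 leaves); pivot element 1.
Divide row 2 by 1; eliminate column x2 from the other rows.
Z-row update in column RHS: 32 − (-1)·4 = 36.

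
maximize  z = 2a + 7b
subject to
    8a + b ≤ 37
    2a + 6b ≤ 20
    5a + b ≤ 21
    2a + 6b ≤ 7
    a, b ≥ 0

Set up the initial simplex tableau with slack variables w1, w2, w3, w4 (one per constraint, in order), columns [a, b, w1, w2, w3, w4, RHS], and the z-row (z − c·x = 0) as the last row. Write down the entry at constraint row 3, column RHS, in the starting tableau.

The RHS of constraint 3 is b_3 = 21.

21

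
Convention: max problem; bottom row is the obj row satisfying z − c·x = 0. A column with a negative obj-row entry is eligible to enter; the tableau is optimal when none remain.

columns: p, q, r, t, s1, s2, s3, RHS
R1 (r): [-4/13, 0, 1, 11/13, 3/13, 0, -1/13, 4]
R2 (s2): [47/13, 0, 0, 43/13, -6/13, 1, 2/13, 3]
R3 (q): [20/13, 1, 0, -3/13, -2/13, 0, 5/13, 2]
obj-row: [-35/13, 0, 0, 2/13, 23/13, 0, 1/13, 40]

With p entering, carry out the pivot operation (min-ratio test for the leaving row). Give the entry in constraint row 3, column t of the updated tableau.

Ratio test on column p — row 1: entry -4/13 ≤ 0; row 2: 3/(47/13) = 39/47; row 3: 2/(20/13) = 13/10. Minimum is 39/47 at row 2 (s2 leaves); pivot element 47/13.
Divide row 2 by 47/13; eliminate column p from the other rows.
Row 3 update in column t: -3/13 − (20/13)·(43/47) = -77/47.

-77/47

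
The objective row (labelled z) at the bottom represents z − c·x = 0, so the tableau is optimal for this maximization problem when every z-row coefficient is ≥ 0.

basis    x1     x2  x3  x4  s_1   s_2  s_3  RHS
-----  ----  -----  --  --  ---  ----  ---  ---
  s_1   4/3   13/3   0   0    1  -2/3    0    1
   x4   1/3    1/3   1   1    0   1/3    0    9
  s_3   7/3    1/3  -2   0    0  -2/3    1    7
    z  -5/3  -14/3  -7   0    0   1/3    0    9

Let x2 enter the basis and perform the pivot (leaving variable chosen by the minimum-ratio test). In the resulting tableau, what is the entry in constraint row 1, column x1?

Ratio test on column x2 — row 1: 1/(13/3) = 3/13; row 2: 9/(1/3) = 27; row 3: 7/(1/3) = 21. Minimum is 3/13 at row 1 (s_1 leaves); pivot element 13/3.
Divide row 1 by 13/3; eliminate column x2 from the other rows.
In the new row 1, the x1 entry is the old entry divided by the pivot: (4/3)/(13/3) = 4/13.

4/13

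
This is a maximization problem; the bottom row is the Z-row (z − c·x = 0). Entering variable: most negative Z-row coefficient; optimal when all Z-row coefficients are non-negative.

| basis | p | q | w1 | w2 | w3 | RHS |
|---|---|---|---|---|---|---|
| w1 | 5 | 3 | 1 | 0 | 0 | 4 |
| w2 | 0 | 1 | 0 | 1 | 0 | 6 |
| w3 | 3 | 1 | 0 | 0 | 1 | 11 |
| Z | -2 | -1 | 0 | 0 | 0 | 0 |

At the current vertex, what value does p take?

0

p is not in the basis, so in the current basic feasible solution p = 0.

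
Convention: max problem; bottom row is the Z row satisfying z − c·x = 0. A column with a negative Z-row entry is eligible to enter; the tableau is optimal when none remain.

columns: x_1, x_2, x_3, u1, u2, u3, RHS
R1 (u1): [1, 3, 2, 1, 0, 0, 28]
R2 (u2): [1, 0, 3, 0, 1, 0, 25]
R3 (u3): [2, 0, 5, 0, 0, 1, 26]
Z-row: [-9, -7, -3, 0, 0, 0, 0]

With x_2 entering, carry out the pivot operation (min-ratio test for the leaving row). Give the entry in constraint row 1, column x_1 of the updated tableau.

1/3

Ratio test on column x_2 — row 1: 28/3 = 28/3; row 2: entry 0 ≤ 0; row 3: entry 0 ≤ 0. Minimum is 28/3 at row 1 (u1 leaves); pivot element 3.
Divide row 1 by 3; eliminate column x_2 from the other rows.
In the new row 1, the x_1 entry is the old entry divided by the pivot: 1/3 = 1/3.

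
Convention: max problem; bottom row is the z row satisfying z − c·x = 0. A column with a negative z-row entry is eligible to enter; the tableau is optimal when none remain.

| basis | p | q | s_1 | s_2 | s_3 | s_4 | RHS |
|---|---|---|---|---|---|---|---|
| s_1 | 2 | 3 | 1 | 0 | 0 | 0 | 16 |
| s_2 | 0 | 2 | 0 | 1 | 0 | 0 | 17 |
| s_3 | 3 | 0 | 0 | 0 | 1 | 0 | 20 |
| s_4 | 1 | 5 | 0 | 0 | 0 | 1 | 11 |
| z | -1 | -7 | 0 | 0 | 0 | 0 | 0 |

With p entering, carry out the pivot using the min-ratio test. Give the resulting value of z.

20/3

Ratio test on column p — row 1: 16/2 = 8; row 2: entry 0 ≤ 0; row 3: 20/3 = 20/3; row 4: 11/1 = 11. Minimum is 20/3 at row 3 (s_3 leaves); pivot element 3.
Pivot on row 3; the z-row RHS becomes 0 − (-1)·(20/3) = 20/3.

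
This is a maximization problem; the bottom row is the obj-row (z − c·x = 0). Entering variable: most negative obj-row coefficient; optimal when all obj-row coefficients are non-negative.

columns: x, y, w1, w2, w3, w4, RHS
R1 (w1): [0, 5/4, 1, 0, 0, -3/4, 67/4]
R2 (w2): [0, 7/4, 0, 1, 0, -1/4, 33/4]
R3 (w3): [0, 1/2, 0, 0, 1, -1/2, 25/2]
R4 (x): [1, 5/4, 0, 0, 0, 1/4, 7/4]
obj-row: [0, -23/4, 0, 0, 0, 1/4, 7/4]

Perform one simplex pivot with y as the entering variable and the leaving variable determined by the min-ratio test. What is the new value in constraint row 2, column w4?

Ratio test on column y — row 1: (67/4)/(5/4) = 67/5; row 2: (33/4)/(7/4) = 33/7; row 3: (25/2)/(1/2) = 25; row 4: (7/4)/(5/4) = 7/5. Minimum is 7/5 at row 4 (x leaves); pivot element 5/4.
Divide row 4 by 5/4; eliminate column y from the other rows.
Row 2 update in column w4: -1/4 − (7/4)·(1/5) = -3/5.

-3/5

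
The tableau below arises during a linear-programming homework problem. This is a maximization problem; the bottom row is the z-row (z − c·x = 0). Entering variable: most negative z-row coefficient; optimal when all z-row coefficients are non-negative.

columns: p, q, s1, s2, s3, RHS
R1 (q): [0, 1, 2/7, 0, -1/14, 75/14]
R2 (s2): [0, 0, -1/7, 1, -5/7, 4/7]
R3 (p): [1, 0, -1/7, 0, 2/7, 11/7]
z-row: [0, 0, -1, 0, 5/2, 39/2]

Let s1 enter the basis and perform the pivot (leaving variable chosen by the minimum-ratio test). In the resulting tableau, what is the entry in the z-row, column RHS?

Ratio test on column s1 — row 1: (75/14)/(2/7) = 75/4; row 2: entry -1/7 ≤ 0; row 3: entry -1/7 ≤ 0. Minimum is 75/4 at row 1 (q leaves); pivot element 2/7.
Divide row 1 by 2/7; eliminate column s1 from the other rows.
z-row update in column RHS: 39/2 − (-1)·(75/4) = 153/4.

153/4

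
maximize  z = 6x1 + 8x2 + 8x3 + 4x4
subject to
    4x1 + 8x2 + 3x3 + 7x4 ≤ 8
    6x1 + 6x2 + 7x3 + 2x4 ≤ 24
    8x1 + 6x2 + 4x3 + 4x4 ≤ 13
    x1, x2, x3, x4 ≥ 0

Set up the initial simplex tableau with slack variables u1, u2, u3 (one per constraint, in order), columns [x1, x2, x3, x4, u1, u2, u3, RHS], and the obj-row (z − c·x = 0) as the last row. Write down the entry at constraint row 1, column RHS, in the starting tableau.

8

The RHS of constraint 1 is b_1 = 8.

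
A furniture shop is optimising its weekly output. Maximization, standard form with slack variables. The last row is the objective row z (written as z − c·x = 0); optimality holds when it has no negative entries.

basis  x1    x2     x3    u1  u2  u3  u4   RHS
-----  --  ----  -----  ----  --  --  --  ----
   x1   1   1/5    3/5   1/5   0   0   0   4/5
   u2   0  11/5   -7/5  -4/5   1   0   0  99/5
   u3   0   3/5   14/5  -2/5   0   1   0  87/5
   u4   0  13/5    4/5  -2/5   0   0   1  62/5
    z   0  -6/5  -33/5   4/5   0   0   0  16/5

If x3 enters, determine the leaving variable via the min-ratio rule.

Column x3 entries and ratios — x1: (4/5)/(3/5) = 4/3; u2: -7/5 ≤ 0, skip; u3: (87/5)/(14/5) = 87/14; u4: (62/5)/(4/5) = 31/2.
Smallest ratio is 4/3 in the row of x1, so x1 leaves.

x1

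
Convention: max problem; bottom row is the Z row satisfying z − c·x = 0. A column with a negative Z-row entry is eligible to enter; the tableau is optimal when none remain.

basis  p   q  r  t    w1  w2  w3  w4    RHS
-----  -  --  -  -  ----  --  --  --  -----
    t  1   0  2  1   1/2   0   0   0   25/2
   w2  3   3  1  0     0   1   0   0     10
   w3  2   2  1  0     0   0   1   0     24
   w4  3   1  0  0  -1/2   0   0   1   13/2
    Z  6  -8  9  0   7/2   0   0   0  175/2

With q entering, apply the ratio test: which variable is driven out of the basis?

w2

Column q entries and ratios — t: 0 ≤ 0, skip; w2: 10/3 = 10/3; w3: 24/2 = 12; w4: (13/2)/1 = 13/2.
Smallest ratio is 10/3 in the row of w2, so w2 leaves.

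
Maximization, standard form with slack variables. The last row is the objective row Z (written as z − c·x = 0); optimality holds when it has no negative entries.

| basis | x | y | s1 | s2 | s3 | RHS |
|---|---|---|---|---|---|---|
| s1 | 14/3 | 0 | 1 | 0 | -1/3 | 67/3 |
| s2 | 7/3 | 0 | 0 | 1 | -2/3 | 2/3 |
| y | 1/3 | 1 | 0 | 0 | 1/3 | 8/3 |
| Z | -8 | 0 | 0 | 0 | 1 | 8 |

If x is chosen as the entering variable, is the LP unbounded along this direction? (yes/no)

Column x has positive entries in row(s) 1, 2, 3, so the ratio test bounds it — not unbounded.

no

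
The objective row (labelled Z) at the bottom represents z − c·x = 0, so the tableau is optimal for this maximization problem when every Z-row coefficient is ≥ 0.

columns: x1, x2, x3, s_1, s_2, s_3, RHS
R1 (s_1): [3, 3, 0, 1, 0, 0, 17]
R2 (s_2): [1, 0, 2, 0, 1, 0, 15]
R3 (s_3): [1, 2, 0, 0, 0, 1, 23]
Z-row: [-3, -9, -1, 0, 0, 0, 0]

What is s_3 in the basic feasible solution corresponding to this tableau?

23

s_3 is basic (row 3); its value is the RHS of that row, 23.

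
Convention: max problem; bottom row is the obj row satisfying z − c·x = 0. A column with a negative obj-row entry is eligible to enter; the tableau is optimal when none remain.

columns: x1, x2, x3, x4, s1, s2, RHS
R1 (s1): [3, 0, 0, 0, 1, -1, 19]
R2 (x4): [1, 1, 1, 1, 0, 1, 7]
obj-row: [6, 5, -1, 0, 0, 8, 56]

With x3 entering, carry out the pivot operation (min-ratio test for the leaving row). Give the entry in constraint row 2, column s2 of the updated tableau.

1

Ratio test on column x3 — row 1: entry 0 ≤ 0; row 2: 7/1 = 7. Minimum is 7 at row 2 (x4 leaves); pivot element 1.
Divide row 2 by 1; eliminate column x3 from the other rows.
In the new row 2, the s2 entry is the old entry divided by the pivot: 1/1 = 1.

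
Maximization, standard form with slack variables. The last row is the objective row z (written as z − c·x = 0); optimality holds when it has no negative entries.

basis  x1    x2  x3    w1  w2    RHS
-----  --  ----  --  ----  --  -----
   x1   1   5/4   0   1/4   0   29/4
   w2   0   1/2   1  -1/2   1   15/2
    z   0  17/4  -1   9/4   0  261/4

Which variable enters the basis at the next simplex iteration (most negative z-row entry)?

x3

Negative z-row entries: x3: -1.
The most negative is -1 in column x3, so x3 enters.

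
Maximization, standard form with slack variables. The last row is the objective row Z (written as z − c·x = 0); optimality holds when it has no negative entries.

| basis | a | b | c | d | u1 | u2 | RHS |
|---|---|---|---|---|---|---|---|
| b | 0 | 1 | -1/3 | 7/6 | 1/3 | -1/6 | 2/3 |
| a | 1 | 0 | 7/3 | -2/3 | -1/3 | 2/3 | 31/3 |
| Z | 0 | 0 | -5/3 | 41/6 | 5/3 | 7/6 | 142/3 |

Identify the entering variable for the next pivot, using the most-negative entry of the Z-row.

c

Negative Z-row entries: c: -5/3.
The most negative is -5/3 in column c, so c enters.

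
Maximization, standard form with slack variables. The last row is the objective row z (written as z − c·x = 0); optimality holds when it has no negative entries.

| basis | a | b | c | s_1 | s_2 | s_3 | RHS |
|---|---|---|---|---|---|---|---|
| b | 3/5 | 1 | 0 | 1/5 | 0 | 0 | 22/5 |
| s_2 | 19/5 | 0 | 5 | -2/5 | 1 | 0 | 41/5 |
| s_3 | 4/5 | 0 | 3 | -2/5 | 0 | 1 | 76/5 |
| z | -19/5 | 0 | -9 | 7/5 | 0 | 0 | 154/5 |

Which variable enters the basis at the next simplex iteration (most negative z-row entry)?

Negative z-row entries: a: -19/5, c: -9.
The most negative is -9 in column c, so c enters.

c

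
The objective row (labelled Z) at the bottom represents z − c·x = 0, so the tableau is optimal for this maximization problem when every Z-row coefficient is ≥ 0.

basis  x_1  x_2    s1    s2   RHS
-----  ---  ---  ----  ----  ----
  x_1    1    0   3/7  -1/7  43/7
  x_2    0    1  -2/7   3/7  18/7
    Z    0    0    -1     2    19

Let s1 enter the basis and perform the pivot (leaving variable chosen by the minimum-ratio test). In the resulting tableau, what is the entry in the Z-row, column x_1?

Ratio test on column s1 — row 1: (43/7)/(3/7) = 43/3; row 2: entry -2/7 ≤ 0. Minimum is 43/3 at row 1 (x_1 leaves); pivot element 3/7.
Divide row 1 by 3/7; eliminate column s1 from the other rows.
Z-row update in column x_1: 0 − (-1)·(7/3) = 7/3.

7/3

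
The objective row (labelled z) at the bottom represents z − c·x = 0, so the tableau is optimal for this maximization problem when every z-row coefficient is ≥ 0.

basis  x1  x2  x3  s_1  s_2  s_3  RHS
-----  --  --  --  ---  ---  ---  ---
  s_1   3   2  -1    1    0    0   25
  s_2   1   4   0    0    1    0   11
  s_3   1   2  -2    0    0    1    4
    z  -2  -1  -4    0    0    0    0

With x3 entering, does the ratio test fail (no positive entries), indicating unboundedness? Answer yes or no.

Every constraint-row entry in column x3 is ≤ 0, so increasing x3 is unbounded.

yes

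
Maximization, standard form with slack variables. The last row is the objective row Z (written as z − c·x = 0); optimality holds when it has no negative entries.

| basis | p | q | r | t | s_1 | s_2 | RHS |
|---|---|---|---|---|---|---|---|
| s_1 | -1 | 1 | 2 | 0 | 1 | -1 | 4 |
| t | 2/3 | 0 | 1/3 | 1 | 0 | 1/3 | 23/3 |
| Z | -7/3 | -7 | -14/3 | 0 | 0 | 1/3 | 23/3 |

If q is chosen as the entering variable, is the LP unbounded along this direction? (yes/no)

Column q has positive entries in row(s) 1, so the ratio test bounds it — not unbounded.

no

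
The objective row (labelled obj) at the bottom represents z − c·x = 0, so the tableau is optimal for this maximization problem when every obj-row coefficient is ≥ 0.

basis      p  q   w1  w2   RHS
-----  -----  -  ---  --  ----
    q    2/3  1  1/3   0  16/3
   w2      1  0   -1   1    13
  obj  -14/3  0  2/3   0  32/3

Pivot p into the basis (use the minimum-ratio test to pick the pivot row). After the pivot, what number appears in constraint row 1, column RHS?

8

Ratio test on column p — row 1: (16/3)/(2/3) = 8; row 2: 13/1 = 13. Minimum is 8 at row 1 (q leaves); pivot element 2/3.
Divide row 1 by 2/3; eliminate column p from the other rows.
In the new row 1, the RHS entry is the old entry divided by the pivot: (16/3)/(2/3) = 8.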